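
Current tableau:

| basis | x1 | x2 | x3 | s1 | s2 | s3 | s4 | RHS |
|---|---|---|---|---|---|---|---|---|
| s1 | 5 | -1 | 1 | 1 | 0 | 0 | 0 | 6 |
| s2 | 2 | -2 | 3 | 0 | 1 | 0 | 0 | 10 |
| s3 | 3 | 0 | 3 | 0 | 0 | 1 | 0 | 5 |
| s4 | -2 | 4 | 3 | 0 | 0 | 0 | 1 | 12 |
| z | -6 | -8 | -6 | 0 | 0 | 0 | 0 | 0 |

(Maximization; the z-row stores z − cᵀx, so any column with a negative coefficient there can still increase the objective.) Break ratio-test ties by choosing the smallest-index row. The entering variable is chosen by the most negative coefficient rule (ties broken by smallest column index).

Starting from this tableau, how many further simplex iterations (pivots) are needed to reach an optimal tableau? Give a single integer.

pivot: x2 in, s4 out → z = 24
pivot: x1 in, s3 out → z = 122/3
No improving column remains; optimal.

2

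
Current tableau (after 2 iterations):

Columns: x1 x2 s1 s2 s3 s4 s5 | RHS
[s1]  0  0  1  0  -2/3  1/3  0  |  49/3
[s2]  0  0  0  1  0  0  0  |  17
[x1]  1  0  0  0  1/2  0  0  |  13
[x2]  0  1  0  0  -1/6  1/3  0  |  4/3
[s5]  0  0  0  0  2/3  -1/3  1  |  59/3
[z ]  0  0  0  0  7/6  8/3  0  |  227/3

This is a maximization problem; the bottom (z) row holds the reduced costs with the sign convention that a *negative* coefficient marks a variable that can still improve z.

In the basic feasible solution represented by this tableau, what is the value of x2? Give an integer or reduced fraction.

x2 is basic (row 4); its value is the RHS of that row: 4/3.

4/3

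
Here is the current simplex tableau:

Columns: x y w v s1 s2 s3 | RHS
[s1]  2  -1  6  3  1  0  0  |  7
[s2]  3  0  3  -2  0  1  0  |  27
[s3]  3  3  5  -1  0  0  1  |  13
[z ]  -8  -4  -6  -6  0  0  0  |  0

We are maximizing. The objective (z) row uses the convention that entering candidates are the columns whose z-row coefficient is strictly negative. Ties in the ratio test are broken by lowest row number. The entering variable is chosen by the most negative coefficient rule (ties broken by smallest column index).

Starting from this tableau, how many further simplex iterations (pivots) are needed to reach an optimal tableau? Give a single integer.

3

pivot: x in, s1 out → z = 28
pivot: y in, s3 out → z = 292/9
pivot: v in, x out → z = 97/2
No improving column remains; optimal.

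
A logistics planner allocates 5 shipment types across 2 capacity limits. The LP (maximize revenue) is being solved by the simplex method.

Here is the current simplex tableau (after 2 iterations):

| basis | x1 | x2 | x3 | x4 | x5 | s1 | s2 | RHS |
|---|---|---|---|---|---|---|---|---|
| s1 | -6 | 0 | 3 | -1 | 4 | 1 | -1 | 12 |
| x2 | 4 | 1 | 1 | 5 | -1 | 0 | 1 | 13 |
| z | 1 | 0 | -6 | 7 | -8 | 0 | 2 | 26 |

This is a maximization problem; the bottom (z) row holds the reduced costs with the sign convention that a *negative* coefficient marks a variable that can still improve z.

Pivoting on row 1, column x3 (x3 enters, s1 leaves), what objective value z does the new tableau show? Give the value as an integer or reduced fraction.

50

Minimum ratio for x3: 12/3 = 4.
z changes by −(z-row coeff of x3)·ratio = −(-6)·4 = 24.
New z = 26 + 24 = 50.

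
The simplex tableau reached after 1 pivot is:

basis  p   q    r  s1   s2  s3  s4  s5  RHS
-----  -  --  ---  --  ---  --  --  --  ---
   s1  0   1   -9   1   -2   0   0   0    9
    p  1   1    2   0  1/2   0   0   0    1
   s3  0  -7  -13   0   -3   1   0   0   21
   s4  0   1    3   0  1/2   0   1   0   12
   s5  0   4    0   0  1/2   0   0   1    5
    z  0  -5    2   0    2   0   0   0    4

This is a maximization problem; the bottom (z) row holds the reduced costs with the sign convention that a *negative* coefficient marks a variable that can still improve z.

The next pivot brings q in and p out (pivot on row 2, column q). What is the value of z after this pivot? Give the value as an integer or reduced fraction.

Minimum ratio for q: 1/1 = 1.
z changes by −(z-row coeff of q)·ratio = −(-5)·1 = 5.
New z = 4 + 5 = 9.

9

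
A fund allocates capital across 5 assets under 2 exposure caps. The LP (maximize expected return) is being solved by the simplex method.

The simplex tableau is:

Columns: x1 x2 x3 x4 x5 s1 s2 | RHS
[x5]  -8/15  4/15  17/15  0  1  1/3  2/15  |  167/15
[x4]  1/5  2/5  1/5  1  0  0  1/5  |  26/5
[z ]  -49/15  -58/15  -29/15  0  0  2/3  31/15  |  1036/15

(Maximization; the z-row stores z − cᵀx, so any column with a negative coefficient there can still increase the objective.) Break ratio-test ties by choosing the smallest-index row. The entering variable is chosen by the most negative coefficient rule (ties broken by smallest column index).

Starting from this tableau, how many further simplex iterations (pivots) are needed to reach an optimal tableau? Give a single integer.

2

pivot: x2 in, x4 out → z = 358/3
pivot: x1 in, x2 out → z = 154
No improving column remains; optimal.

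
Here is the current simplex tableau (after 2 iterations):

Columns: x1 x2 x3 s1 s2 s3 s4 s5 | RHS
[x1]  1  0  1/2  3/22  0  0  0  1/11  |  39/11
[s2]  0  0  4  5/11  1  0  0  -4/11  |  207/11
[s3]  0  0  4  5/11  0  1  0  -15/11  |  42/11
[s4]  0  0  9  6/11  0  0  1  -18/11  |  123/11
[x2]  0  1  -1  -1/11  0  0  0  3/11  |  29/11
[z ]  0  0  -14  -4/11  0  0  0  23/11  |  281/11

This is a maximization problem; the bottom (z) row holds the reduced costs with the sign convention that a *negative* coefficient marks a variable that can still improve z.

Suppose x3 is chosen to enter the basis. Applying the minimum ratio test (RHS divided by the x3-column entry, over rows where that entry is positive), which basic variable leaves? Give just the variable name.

Ratios: row 1 (x1): (39/11)/(1/2) = 78/11; row 2 (s2): (207/11)/4 = 207/44; row 3 (s3): (42/11)/4 = 21/22; row 4 (s4): (123/11)/9 = 41/33; row 5 (x2): entry -1 ≤ 0, skip.
Minimum ratio 21/22 is in the s3 row, so s3 leaves.

s3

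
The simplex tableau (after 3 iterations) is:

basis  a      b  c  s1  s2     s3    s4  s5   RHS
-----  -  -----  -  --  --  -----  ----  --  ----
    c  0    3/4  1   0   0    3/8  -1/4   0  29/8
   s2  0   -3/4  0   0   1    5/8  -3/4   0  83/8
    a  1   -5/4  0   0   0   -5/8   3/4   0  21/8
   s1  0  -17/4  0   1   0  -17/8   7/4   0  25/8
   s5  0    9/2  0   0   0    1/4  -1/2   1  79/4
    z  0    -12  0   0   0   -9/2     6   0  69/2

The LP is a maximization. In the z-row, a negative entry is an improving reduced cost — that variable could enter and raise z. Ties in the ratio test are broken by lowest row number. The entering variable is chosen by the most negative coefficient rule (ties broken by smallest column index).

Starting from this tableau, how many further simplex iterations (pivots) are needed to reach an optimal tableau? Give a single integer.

2

pivot: b in, s5 out → z = 523/6
pivot: s3 in, c out → z = 91
No improving column remains; optimal.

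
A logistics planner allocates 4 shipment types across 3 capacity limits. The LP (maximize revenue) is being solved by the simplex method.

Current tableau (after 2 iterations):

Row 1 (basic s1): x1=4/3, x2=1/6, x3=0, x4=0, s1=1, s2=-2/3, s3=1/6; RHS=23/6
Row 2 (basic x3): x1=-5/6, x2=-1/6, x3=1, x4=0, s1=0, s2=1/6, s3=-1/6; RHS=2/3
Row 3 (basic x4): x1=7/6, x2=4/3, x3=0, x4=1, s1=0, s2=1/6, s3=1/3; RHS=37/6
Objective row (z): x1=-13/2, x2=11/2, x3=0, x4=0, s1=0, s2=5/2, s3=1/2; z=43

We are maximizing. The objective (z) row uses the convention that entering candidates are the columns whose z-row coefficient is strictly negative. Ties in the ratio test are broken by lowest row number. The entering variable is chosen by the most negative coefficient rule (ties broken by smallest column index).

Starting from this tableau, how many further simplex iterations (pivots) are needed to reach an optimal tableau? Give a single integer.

pivot: x1 in, s1 out → z = 987/16
pivot: s2 in, x4 out → z = 129/2
No improving column remains; optimal.

2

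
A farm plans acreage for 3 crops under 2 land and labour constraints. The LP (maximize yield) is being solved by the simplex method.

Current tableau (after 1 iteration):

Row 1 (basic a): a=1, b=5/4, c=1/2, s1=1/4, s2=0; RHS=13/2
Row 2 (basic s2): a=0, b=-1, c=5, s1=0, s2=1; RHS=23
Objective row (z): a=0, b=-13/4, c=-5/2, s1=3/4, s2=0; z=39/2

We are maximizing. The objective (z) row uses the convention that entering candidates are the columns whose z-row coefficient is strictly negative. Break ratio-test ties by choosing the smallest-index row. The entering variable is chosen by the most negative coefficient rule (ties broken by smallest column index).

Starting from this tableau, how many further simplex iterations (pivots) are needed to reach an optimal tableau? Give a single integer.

pivot: b in, a out → z = 182/5
pivot: c in, s2 out → z = 128/3
No improving column remains; optimal.

2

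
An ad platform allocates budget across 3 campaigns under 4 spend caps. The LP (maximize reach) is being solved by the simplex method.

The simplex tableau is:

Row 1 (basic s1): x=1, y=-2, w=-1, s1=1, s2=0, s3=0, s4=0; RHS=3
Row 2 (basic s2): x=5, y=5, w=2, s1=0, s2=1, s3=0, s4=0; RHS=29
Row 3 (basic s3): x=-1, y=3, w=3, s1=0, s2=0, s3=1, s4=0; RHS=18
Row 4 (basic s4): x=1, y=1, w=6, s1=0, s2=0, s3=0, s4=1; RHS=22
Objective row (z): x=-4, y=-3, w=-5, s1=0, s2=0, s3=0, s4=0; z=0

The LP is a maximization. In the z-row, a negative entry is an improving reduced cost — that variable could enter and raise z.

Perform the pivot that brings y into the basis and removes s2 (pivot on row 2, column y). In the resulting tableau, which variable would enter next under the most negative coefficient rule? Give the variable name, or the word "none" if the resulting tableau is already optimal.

Pivot element 5. New z-row = old z-row − (-3)·(row 2/5).
Updated z-row coefficients: x: -1, y: 0, w: -19/5, s1: 0, s2: 3/5, s3: 0, s4: 0.
The most negative is -19/5 in column w, so w would enter next.

w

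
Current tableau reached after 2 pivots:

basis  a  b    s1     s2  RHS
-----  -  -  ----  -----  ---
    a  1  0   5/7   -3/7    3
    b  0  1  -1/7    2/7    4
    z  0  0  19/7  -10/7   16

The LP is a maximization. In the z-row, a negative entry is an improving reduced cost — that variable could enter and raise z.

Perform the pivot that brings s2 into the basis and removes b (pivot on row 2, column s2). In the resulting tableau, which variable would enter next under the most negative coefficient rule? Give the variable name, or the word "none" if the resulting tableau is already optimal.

none

Pivot element 2/7. New z-row = old z-row − (-10/7)·(row 2/(2/7)).
Updated z-row coefficients: a: 0, b: 5, s1: 2, s2: 0.
No coefficient is strictly negative; the tableau after this pivot is optimal.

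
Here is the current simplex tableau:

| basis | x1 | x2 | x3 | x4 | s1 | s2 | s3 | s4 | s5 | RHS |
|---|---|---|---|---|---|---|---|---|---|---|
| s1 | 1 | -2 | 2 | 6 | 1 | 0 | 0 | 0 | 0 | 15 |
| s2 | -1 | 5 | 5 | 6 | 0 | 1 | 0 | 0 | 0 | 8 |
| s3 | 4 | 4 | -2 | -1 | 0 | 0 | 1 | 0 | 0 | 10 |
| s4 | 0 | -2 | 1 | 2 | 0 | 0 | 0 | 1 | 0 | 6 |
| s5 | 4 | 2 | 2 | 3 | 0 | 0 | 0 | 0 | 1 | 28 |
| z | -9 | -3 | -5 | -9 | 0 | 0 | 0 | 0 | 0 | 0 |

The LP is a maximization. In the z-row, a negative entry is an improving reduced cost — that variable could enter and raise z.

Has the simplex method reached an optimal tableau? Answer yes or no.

no

Column x1 has objective-row coefficient -9, which is negative; an improving pivot exists, so not yet optimal.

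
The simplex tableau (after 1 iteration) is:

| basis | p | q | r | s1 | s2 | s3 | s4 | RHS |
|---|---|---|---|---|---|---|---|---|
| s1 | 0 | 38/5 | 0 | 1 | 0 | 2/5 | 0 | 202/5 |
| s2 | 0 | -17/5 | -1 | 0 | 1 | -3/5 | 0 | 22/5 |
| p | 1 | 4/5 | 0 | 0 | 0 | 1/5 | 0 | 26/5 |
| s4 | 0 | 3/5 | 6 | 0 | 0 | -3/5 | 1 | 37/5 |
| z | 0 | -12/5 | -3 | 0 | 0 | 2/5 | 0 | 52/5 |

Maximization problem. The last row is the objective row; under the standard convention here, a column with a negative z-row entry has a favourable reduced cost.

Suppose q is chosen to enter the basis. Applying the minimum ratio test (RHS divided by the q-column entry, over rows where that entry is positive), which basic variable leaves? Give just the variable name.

Ratios: row 1 (s1): (202/5)/(38/5) = 101/19; row 2 (s2): entry -17/5 ≤ 0, skip; row 3 (p): (26/5)/(4/5) = 13/2; row 4 (s4): (37/5)/(3/5) = 37/3.
Minimum ratio 101/19 is in the s1 row, so s1 leaves.

s1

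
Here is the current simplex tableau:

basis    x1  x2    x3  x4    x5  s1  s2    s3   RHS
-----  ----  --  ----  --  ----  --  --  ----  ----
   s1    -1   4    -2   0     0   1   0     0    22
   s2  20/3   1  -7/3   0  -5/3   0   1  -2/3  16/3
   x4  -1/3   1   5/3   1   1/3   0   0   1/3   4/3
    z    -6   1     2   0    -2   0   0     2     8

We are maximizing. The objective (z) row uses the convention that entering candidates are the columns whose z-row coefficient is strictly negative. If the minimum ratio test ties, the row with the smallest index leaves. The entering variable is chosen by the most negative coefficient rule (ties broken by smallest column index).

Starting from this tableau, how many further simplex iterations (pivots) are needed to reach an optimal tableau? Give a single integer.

pivot: x1 in, s2 out → z = 64/5
pivot: x5 in, x4 out → z = 176/5
No improving column remains; optimal.

2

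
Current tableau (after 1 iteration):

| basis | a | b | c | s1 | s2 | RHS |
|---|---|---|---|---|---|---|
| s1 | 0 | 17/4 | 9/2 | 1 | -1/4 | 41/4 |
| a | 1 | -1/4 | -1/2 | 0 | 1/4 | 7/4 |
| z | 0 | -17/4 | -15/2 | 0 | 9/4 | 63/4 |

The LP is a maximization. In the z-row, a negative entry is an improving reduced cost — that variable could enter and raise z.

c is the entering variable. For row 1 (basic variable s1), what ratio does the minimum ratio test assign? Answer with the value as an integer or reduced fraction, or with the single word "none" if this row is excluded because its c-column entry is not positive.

41/18

Ratio = RHS / (c entry) = (41/4) / (9/2) = 41/18.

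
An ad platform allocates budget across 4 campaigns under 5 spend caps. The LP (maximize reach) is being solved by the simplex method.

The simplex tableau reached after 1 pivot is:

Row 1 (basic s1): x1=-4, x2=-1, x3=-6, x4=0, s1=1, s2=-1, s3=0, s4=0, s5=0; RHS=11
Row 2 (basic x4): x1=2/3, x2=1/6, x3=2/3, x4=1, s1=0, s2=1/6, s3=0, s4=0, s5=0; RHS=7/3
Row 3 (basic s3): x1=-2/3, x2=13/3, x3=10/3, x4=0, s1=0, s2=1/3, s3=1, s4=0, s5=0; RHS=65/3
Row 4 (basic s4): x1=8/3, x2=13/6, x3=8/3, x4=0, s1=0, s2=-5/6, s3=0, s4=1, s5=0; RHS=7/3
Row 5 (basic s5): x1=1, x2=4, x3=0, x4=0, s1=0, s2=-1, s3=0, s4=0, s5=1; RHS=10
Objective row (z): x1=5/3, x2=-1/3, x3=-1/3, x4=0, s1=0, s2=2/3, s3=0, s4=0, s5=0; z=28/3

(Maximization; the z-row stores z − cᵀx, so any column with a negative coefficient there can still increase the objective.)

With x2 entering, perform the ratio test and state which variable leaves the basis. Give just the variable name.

Ratios: row 1 (s1): entry -1 ≤ 0, skip; row 2 (x4): (7/3)/(1/6) = 14; row 3 (s3): (65/3)/(13/3) = 5; row 4 (s4): (7/3)/(13/6) = 14/13; row 5 (s5): 10/4 = 5/2.
Minimum ratio 14/13 is in the s4 row, so s4 leaves.

s4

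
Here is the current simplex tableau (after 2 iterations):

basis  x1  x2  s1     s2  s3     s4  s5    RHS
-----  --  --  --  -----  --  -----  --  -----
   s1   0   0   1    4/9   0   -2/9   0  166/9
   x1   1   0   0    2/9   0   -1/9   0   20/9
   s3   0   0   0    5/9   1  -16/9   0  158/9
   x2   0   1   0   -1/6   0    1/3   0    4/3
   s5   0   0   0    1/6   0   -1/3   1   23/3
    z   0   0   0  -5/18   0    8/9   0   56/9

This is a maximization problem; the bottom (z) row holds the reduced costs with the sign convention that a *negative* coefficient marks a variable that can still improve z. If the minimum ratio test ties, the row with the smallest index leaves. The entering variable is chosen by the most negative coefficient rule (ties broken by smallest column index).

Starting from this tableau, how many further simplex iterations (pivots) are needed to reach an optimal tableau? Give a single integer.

1

pivot: s2 in, x1 out → z = 9
No improving column remains; optimal.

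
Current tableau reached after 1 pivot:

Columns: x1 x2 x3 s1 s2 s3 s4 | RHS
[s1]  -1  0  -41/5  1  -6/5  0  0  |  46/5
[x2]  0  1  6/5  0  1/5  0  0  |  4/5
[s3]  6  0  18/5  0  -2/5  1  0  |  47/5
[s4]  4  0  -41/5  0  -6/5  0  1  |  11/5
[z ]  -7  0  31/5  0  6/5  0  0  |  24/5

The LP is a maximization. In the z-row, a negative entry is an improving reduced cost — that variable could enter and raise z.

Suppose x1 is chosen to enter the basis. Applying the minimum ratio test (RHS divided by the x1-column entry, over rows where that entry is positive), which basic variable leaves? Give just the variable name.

Ratios: row 1 (s1): entry -1 ≤ 0, skip; row 2 (x2): entry 0 ≤ 0, skip; row 3 (s3): (47/5)/6 = 47/30; row 4 (s4): (11/5)/4 = 11/20.
Minimum ratio 11/20 is in the s4 row, so s4 leaves.

s4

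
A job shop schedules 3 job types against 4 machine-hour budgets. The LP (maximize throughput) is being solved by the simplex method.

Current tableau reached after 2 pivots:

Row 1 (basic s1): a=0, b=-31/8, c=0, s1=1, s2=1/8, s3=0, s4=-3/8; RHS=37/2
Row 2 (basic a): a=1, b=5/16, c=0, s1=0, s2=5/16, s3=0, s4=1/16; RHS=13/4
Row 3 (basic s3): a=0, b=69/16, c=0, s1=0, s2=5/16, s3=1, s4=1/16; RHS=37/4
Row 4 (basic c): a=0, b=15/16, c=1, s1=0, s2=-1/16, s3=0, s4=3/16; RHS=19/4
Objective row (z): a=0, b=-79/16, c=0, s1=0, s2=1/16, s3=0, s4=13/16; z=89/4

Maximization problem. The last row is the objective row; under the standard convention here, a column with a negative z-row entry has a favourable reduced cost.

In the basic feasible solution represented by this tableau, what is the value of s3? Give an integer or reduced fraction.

37/4

s3 is basic (row 3); its value is the RHS of that row: 37/4.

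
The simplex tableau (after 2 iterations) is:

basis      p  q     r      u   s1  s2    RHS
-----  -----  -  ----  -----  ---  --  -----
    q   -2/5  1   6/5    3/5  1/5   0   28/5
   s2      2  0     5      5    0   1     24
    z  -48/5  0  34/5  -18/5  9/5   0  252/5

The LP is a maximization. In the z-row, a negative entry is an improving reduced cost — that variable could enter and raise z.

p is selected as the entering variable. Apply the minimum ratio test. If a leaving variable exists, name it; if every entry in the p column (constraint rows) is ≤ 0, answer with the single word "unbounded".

s2

Ratios: row 1 (q): entry -2/5 ≤ 0, skip; row 2 (s2): 24/2 = 12.
Minimum ratio is in the s2 row, so s2 leaves.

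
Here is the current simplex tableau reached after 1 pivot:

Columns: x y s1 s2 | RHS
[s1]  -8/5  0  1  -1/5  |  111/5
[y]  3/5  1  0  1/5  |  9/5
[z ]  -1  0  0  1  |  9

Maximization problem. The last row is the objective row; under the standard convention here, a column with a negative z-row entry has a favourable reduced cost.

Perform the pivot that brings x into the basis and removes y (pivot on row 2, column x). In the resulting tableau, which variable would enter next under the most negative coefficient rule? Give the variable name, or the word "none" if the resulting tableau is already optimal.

none

Pivot element 3/5. New z-row = old z-row − (-1)·(row 2/(3/5)).
Updated z-row coefficients: x: 0, y: 5/3, s1: 0, s2: 4/3.
No coefficient is strictly negative; the tableau after this pivot is optimal.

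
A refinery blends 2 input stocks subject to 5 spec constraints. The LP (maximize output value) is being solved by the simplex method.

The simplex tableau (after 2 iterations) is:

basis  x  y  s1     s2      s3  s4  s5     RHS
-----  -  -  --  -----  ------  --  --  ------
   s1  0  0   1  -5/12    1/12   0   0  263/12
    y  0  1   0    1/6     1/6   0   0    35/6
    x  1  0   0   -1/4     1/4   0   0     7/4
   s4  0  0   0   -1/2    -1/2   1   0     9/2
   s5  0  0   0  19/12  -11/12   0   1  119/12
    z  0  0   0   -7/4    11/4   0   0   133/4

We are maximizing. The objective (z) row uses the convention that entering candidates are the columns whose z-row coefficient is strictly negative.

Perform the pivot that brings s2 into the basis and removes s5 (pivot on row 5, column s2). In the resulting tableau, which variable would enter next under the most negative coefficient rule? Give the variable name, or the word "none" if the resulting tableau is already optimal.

Pivot element 19/12. New z-row = old z-row − (-7/4)·(row 5/(19/12)).
Updated z-row coefficients: x: 0, y: 0, s1: 0, s2: 0, s3: 33/19, s4: 0, s5: 21/19.
No coefficient is strictly negative; the tableau after this pivot is optimal.

none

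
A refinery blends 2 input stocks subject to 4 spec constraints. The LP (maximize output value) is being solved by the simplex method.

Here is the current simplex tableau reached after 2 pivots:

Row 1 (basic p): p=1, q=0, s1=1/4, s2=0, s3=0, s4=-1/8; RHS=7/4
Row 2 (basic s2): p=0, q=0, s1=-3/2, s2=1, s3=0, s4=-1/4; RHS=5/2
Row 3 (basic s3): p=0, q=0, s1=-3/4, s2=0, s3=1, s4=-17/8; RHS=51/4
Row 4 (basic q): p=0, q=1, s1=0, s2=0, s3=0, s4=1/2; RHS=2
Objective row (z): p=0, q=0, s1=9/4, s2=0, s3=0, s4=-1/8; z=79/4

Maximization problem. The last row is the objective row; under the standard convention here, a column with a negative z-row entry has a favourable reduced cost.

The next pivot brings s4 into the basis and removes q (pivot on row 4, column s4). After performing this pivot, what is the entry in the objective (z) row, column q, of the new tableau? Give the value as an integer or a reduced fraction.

Pivot element is row 4, column s4: 1/2.
Normalize row 4: new (row 4, q) = 1/(1/2) = 2.
z-row ← z-row − (-1/8)·(new row 4): 0 − (-1/8)·2 = 1/4.

1/4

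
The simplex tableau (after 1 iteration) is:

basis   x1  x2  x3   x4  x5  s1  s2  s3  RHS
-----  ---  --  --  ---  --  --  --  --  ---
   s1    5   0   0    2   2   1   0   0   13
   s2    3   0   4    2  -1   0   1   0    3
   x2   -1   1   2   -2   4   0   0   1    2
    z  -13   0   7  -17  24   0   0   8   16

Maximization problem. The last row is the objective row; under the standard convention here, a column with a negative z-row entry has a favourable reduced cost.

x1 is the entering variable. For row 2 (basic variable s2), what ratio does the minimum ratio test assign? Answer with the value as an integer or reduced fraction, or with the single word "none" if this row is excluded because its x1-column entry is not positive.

Ratio = RHS / (x1 entry) = 3 / 3 = 1.

1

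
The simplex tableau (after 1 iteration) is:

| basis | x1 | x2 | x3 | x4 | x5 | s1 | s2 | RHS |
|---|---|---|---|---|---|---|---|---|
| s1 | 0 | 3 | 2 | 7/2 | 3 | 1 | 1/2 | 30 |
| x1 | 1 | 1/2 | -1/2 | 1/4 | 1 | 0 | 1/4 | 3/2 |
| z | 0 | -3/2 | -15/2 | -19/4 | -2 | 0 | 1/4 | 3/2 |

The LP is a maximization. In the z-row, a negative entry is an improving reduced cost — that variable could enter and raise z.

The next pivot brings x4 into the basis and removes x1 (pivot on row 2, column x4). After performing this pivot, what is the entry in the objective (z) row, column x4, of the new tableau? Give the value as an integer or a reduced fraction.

0

Pivot element is row 2, column x4: 1/4.
Normalize row 2: new (row 2, x4) = (1/4)/(1/4) = 1.
z-row ← z-row − (-19/4)·(new row 2): -19/4 − (-19/4)·1 = 0.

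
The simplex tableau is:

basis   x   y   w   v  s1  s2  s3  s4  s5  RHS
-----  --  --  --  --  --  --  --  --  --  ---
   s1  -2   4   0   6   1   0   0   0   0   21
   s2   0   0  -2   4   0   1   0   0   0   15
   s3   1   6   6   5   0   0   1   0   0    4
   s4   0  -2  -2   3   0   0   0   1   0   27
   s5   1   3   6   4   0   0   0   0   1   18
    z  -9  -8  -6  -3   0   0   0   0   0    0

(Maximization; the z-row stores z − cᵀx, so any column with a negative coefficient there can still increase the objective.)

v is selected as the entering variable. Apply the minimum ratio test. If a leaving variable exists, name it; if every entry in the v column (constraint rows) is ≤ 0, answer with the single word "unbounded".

s3

Ratios: row 1 (s1): 21/6 = 7/2; row 2 (s2): 15/4 = 15/4; row 3 (s3): 4/5 = 4/5; row 4 (s4): 27/3 = 9; row 5 (s5): 18/4 = 9/2.
Minimum ratio is in the s3 row, so s3 leaves.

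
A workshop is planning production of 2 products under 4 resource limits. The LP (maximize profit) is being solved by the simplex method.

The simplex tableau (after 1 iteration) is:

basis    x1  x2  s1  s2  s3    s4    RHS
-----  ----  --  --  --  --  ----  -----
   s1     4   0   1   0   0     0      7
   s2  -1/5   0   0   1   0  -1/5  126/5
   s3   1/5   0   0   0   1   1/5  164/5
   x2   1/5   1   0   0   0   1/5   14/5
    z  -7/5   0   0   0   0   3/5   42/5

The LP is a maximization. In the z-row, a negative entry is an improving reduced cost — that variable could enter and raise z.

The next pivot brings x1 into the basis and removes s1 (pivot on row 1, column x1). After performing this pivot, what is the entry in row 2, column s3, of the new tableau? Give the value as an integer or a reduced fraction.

Pivot element is row 1, column x1: 4.
Normalize row 1: new (row 1, s3) = 0/4 = 0.
row 2 ← row 2 − (-1/5)·(new row 1): 0 − (-1/5)·0 = 0.

0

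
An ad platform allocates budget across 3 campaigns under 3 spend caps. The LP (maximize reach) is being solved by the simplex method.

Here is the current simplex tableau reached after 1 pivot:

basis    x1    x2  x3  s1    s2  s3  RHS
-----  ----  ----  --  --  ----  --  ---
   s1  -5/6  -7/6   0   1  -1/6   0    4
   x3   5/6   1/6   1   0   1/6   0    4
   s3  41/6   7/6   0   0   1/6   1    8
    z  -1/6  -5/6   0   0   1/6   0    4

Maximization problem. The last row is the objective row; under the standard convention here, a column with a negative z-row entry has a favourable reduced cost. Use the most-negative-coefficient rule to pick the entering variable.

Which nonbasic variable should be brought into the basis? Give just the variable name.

Objective-row coefficients: x1: -1/6, x2: -5/6, x3: 0, s1: 0, s2: 1/6, s3: 0.
The most negative is -5/6 in column x2, so x2 enters.

x2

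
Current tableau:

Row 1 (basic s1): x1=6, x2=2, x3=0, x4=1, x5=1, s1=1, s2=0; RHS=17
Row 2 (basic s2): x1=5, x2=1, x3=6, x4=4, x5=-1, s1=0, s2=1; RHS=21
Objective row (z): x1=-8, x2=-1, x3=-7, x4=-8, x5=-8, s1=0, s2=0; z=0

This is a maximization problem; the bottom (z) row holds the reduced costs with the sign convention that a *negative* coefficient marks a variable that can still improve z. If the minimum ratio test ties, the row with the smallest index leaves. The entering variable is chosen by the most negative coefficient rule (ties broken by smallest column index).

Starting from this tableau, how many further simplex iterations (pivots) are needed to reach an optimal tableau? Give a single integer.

3

pivot: x1 in, s1 out → z = 68/3
pivot: x3 in, s2 out → z = 1103/36
pivot: x5 in, x1 out → z = 541/3
No improving column remains; optimal.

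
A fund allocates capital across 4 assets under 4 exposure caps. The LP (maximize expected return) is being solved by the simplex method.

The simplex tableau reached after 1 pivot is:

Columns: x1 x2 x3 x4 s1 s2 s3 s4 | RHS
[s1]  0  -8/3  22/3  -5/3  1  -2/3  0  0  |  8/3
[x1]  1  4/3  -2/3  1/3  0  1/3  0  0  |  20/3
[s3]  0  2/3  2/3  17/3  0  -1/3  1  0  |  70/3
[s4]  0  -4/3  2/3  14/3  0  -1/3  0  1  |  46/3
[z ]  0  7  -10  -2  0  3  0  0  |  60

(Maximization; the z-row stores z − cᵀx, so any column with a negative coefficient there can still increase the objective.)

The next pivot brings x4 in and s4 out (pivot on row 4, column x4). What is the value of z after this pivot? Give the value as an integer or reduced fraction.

Minimum ratio for x4: (46/3)/(14/3) = 23/7.
z changes by −(z-row coeff of x4)·ratio = −(-2)·(23/7) = 46/7.
New z = 60 + (46/7) = 466/7.

466/7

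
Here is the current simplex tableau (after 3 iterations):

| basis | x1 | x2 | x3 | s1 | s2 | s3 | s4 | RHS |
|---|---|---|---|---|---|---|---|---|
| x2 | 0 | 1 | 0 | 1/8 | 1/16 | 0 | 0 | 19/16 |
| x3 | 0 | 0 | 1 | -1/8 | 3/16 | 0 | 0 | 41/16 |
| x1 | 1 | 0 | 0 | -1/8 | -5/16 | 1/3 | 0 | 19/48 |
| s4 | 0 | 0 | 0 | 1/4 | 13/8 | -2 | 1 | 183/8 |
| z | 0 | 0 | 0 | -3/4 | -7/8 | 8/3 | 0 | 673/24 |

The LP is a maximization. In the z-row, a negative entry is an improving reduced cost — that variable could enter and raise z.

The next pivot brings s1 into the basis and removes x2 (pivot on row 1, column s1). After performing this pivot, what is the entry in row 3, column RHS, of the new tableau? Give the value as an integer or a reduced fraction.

Pivot element is row 1, column s1: 1/8.
Normalize row 1: new (row 1, RHS) = (19/16)/(1/8) = 19/2.
row 3 ← row 3 − (-1/8)·(new row 1): 19/48 − (-1/8)·(19/2) = 19/12.

19/12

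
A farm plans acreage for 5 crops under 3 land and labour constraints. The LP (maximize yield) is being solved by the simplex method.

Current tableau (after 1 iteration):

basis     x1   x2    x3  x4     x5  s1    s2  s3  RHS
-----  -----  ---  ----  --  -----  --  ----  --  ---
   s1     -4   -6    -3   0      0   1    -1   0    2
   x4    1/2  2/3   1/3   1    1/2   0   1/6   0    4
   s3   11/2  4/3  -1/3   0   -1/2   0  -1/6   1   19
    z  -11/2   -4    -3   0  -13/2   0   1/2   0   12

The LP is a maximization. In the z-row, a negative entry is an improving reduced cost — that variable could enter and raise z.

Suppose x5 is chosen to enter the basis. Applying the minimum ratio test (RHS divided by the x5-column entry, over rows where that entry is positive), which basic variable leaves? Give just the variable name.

x4

Ratios: row 1 (s1): entry 0 ≤ 0, skip; row 2 (x4): 4/(1/2) = 8; row 3 (s3): entry -1/2 ≤ 0, skip.
Minimum ratio 8 is in the x4 row, so x4 leaves.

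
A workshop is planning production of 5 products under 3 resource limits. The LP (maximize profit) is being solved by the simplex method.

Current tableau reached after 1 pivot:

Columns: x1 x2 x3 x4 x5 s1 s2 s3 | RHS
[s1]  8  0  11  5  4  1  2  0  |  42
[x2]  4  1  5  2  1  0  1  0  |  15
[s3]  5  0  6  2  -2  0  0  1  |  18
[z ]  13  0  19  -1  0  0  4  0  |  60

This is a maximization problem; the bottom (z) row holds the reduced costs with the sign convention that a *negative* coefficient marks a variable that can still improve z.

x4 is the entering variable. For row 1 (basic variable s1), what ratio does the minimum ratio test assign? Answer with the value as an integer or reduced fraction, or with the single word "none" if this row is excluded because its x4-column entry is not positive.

Ratio = RHS / (x4 entry) = 42 / 5 = 42/5.

42/5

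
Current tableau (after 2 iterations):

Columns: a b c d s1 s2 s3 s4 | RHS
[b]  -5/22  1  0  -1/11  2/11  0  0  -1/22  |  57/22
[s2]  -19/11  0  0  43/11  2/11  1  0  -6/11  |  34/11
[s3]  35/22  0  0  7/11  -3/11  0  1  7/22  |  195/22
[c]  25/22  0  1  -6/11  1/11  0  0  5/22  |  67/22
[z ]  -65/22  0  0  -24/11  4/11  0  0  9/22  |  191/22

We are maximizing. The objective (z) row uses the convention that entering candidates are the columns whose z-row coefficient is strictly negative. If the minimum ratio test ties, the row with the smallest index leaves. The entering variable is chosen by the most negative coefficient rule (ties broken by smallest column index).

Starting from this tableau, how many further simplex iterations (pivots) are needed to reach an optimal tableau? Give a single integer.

2

pivot: a in, c out → z = 83/5
pivot: d in, s2 out → z = 1973/77
No improving column remains; optimal.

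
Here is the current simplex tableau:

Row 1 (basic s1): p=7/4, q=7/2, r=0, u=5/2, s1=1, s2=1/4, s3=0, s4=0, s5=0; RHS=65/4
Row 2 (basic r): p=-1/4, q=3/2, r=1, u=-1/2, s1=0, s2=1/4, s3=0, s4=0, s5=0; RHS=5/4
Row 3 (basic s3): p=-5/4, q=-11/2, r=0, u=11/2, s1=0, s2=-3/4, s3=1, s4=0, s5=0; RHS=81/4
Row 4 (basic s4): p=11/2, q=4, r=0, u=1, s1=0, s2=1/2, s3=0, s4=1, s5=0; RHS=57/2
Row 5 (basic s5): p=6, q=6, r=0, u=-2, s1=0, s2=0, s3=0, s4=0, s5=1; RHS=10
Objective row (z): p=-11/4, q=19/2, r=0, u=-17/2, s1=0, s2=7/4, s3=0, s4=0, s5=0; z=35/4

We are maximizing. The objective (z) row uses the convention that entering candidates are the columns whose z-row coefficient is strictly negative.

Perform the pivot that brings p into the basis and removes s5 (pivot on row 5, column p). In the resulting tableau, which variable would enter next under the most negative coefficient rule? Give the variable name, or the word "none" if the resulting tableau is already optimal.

Pivot element 6. New z-row = old z-row − (-11/4)·(row 5/6).
Updated z-row coefficients: p: 0, q: 49/4, r: 0, u: -113/12, s1: 0, s2: 7/4, s3: 0, s4: 0, s5: 11/24.
The most negative is -113/12 in column u, so u would enter next.

u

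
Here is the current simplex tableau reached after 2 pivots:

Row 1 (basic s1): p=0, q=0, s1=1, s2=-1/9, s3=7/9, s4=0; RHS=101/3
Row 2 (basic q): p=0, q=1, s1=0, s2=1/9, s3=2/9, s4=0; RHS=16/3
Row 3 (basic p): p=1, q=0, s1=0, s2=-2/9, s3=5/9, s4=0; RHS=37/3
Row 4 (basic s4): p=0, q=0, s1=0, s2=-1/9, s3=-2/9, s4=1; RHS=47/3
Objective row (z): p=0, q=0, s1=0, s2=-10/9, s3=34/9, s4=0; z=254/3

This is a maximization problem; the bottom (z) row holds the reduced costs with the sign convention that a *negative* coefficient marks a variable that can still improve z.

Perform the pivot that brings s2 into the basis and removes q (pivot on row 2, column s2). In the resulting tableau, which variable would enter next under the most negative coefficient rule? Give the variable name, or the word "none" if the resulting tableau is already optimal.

Pivot element 1/9. New z-row = old z-row − (-10/9)·(row 2/(1/9)).
Updated z-row coefficients: p: 0, q: 10, s1: 0, s2: 0, s3: 6, s4: 0.
No coefficient is strictly negative; the tableau after this pivot is optimal.

none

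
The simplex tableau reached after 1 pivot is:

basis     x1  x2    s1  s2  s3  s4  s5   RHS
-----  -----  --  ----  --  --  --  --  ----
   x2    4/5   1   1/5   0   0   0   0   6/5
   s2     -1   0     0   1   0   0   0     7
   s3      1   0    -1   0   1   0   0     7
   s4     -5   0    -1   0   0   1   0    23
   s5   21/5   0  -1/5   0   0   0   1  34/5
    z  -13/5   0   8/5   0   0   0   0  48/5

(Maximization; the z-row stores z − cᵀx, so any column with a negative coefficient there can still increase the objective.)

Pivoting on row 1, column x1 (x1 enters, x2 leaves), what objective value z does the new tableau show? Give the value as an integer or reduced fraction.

Minimum ratio for x1: (6/5)/(4/5) = 3/2.
z changes by −(z-row coeff of x1)·ratio = −(-13/5)·(3/2) = 39/10.
New z = 48/5 + (39/10) = 27/2.

27/2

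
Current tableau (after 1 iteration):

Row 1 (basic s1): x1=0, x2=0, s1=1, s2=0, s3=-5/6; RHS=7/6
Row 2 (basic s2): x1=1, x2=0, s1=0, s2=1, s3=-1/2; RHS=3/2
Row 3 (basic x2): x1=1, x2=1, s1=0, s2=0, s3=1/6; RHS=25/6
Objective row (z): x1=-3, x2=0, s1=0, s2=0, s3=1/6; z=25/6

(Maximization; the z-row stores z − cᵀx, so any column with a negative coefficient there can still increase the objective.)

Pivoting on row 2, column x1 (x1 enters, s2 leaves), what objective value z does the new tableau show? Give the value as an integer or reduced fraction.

Minimum ratio for x1: (3/2)/1 = 3/2.
z changes by −(z-row coeff of x1)·ratio = −(-3)·(3/2) = 9/2.
New z = 25/6 + (9/2) = 26/3.

26/3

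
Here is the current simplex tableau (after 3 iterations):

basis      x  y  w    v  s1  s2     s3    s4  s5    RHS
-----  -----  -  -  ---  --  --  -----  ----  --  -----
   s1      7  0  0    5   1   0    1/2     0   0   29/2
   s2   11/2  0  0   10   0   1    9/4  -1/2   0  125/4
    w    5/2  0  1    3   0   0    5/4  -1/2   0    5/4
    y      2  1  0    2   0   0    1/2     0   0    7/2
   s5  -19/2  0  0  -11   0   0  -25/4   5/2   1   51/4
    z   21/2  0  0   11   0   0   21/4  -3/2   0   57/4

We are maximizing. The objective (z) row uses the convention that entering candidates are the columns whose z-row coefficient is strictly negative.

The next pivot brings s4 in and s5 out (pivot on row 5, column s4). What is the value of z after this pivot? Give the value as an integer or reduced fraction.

219/10

Minimum ratio for s4: (51/4)/(5/2) = 51/10.
z changes by −(z-row coeff of s4)·ratio = −(-3/2)·(51/10) = 153/20.
New z = 57/4 + (153/20) = 219/10.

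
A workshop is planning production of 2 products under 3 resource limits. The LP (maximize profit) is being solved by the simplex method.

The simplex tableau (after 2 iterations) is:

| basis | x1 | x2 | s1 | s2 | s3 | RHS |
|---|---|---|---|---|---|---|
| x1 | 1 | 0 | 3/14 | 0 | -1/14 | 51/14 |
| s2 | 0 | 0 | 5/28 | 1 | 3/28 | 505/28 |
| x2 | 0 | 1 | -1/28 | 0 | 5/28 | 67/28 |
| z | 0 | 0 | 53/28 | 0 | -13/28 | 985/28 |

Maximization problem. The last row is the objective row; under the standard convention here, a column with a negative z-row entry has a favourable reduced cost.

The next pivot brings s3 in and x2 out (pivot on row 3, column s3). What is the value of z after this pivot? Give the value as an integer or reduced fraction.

Minimum ratio for s3: (67/28)/(5/28) = 67/5.
z changes by −(z-row coeff of s3)·ratio = −(-13/28)·(67/5) = 871/140.
New z = 985/28 + (871/140) = 207/5.

207/5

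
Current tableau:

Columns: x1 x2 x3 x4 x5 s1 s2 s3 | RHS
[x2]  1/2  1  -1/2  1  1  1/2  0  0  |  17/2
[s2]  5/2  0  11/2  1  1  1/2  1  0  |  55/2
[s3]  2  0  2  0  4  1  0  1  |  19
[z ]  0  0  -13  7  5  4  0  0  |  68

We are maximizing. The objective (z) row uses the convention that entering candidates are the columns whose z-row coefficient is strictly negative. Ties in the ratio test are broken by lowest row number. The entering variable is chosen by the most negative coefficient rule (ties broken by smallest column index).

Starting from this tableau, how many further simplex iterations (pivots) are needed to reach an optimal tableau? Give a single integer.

pivot: x3 in, s2 out → z = 133
No improving column remains; optimal.

1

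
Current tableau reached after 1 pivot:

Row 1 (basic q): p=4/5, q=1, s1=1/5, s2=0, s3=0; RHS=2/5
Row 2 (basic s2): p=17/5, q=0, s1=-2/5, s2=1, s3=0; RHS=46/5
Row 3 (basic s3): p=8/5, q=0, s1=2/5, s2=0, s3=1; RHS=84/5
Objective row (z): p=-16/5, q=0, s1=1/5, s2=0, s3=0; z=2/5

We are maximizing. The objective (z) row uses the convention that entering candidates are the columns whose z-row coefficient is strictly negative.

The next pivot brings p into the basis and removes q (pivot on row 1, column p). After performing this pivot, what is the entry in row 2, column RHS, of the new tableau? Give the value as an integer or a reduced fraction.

Pivot element is row 1, column p: 4/5.
Normalize row 1: new (row 1, RHS) = (2/5)/(4/5) = 1/2.
row 2 ← row 2 − (17/5)·(new row 1): 46/5 − (17/5)·(1/2) = 15/2.

15/2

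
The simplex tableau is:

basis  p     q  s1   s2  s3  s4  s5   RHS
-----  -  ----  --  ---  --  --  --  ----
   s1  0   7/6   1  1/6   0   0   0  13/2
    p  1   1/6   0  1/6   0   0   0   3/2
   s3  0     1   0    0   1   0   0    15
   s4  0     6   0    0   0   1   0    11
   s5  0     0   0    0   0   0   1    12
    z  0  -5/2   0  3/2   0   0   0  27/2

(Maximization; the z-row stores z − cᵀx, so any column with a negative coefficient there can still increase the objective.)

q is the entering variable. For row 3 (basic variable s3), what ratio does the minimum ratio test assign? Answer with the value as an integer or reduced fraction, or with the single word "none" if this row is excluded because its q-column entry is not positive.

15

Ratio = RHS / (q entry) = 15 / 1 = 15.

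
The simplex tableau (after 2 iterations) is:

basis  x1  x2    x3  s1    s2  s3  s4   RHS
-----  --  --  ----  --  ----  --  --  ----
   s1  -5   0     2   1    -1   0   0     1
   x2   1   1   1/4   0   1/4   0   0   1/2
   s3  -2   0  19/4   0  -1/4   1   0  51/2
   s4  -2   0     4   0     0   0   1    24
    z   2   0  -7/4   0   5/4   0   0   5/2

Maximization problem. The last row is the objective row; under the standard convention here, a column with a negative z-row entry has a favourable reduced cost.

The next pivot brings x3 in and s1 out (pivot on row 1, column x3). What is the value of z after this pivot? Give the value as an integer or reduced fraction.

Minimum ratio for x3: 1/2 = 1/2.
z changes by −(z-row coeff of x3)·ratio = −(-7/4)·(1/2) = 7/8.
New z = 5/2 + (7/8) = 27/8.

27/8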